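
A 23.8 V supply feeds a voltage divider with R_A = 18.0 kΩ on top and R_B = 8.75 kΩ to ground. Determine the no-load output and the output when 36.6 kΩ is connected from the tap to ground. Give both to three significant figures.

Unloaded: 7.79 V; loaded: 6.71 V

Open-circuit: V = 23.8 × 8.75/(18.0 + 8.75) = 7.79 V.
With the load, R_B becomes R_B‖R_L = 7.062 kΩ, so V = 23.8 × 7.062/25.06 = 6.71 V.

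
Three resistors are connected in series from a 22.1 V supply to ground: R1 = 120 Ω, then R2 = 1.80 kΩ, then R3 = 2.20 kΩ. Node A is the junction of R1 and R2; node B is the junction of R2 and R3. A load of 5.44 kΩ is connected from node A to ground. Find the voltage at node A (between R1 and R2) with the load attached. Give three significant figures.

Below node A the series string R2+R3 = 4000 Ω sits in parallel with the 5440 Ω load: 2305 Ω.
V_A = 22.1 × 2305/(120 + 2305) = 21.0 V.

V ≈ 21.0 V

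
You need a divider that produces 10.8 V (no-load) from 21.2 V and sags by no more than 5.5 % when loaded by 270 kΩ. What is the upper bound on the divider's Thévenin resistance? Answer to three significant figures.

R_th ≤ 15.7 kΩ

Loading drop = R_th/(R_th + R_L) ≤ 0.0550, so R_th ≤ R_L · ε/(1−ε) = 270 kΩ × 0.0550/0.9450 = 15.7 kΩ.
(Any R1, R2 with R2/(R1+R2) = 0.509 and R1‖R2 ≤ 15.7 kΩ will meet the spec.)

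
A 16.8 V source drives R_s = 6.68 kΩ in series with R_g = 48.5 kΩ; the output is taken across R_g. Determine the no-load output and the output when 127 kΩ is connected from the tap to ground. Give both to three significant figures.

Open-circuit: V = 16.8 × 48.5/(6.68 + 48.5) = 14.8 V.
With the load, R_g becomes R_g‖R_L = 35.10 kΩ, so V = 16.8 × 35.10/41.78 = 14.1 V.

Unloaded: 14.8 V; loaded: 14.1 V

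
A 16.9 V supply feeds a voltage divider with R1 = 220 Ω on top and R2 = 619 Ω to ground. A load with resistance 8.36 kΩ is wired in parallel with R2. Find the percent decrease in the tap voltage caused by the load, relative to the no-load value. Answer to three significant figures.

1.90 %

The divider's output (Thévenin) resistance is R1‖R2 = 162.3 Ω.
Fractional drop under load = R_th/(R_th + R_L) = 162.3 / (162.3 + 8360) = 0.01905.
So the output falls by 1.90 %.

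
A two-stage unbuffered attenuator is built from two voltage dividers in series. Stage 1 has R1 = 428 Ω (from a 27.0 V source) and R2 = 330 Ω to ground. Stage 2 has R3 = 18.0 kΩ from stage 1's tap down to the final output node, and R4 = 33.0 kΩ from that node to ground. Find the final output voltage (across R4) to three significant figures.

Stage 2 presents R3+R4 = 51000 Ω as a load on stage 1's tap.
Stage 1's lower leg becomes R2‖(R3+R4) = 327.9 Ω, so V_mid = 27.0 × 327.9/755.9 = 11.71 V.
Stage 2 is itself unloaded: V_out = V_mid × R4/(R3+R4) = 11.71 × 33000/51000 = 7.58 V.

V_out ≈ 7.58 V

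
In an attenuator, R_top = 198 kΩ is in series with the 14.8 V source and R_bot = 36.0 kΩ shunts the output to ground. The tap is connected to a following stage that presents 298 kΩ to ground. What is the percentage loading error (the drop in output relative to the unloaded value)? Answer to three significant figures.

9.27 %

The divider's output (Thévenin) resistance is R_top‖R_bot = 30.46 kΩ.
Fractional drop under load = R_th/(R_th + R_L) = 30.46 / (30.46 + 298) = 0.09274.
So the output falls by 9.27 %.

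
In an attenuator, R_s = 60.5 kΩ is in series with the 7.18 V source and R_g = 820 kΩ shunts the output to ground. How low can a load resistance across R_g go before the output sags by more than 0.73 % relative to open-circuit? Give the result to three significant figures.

Output resistance R_th = R_s‖R_g = (60.5 × 820)/880.5 = 56.34 kΩ.
The fractional drop is R_th/(R_th + R_L); requiring this ≤ 0.00730 gives R_L ≥ R_th(1/0.00730 − 1) = 56.34 × 136.0 = 7.66 MΩ.

R_L(min) ≈ 7.66 MΩ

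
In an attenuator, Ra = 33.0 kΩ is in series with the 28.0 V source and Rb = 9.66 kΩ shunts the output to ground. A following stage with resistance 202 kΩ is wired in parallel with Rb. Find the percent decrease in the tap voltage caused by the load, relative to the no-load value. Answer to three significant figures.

3.57 %

The divider's output (Thévenin) resistance is Ra‖Rb = 7.473 kΩ.
Fractional drop under load = R_th/(R_th + R_L) = 7.473 / (7.473 + 202) = 0.03567.
So the output falls by 3.57 %.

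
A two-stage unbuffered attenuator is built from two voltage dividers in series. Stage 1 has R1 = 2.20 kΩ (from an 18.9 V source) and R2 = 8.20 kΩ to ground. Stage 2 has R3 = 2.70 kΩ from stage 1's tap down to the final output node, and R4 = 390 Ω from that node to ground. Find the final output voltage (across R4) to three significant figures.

V_out ≈ 1.20 V

Stage 2 presents R3+R4 = 3090 Ω as a load on stage 1's tap.
Stage 1's lower leg becomes R2‖(R3+R4) = 2244 Ω, so V_mid = 18.9 × 2244/4444 = 9.544 V.
Stage 2 is itself unloaded: V_out = V_mid × R4/(R3+R4) = 9.544 × 390/3090 = 1.20 V.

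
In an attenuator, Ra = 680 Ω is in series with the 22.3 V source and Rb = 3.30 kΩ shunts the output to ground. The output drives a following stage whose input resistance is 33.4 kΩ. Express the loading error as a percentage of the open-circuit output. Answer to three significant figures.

1.66 %

The divider's output (Thévenin) resistance is Ra‖Rb = 563.8 Ω.
Fractional drop under load = R_th/(R_th + R_L) = 563.8 / (563.8 + 33400) = 0.01660.
So the output falls by 1.66 %.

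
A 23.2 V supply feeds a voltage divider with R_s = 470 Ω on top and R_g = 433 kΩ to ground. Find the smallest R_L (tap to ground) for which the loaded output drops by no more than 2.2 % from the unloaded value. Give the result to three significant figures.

Output resistance R_th = R_s‖R_g = (470 × 433000)/433500 = 469.5 Ω.
The fractional drop is R_th/(R_th + R_L); requiring this ≤ 0.0220 gives R_L ≥ R_th(1/0.0220 − 1) = 469.5 × 44.45 = 20.9 kΩ.

R_L(min) ≈ 20.9 kΩ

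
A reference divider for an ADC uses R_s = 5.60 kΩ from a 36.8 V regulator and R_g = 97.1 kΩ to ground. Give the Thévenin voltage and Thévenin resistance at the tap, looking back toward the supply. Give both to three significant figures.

V_th = 34.8 V, R_th = 5.29 kΩ

V_th is the open-circuit tap voltage: 36.8 × 97.1/(5.60 + 97.1) = 34.8 V.
With the supply zeroed, R_s and R_g appear in parallel from the tap: R_th = R_s‖R_g = (5.60 × 97.1)/102.7 = 5.29 kΩ.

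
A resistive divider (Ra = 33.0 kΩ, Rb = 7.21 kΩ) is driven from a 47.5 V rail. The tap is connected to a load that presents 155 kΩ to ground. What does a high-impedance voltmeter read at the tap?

V_out ≈ 8.20 V

The load sits in parallel with Rb: Rb‖R_L = (7.21 × 155) / (7.21 + 155) = 6.890 kΩ.
V_out = 47.5 × 6.890 / (33.0 + 6.890) = 47.5 × 6.890/39.89 = 8.20 V.
(Unloaded it would have been 8.52 V.)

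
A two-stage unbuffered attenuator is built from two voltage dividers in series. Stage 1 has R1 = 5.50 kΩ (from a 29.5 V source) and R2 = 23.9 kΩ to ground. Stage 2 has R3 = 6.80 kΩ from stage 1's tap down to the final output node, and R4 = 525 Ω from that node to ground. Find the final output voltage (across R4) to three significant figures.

Stage 2 presents R3+R4 = 7325 Ω as a load on stage 1's tap.
Stage 1's lower leg becomes R2‖(R3+R4) = 5607 Ω, so V_mid = 29.5 × 5607/11110 = 14.89 V.
Stage 2 is itself unloaded: V_out = V_mid × R4/(R3+R4) = 14.89 × 525/7325 = 1.07 V.

V_out ≈ 1.07 V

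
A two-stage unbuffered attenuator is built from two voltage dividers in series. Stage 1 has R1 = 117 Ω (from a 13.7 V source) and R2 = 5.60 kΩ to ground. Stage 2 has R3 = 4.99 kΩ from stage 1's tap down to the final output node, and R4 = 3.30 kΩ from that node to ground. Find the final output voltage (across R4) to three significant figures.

V_out ≈ 5.27 V

Stage 2 presents R3+R4 = 8290 Ω as a load on stage 1's tap.
Stage 1's lower leg becomes R2‖(R3+R4) = 3342 Ω, so V_mid = 13.7 × 3342/3459 = 13.24 V.
Stage 2 is itself unloaded: V_out = V_mid × R4/(R3+R4) = 13.24 × 3300/8290 = 5.27 V.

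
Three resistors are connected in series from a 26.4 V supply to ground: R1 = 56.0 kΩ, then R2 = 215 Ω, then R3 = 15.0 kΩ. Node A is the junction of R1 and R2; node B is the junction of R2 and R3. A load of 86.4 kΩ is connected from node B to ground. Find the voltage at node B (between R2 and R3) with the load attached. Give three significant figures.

At node B, R3 is in parallel with the load: R3‖R_L = 12780 Ω.
Below node A the resistance is R2 + (R3‖R_L) = 13000 Ω, so V_A = 26.4 × 13000/69000 = 4.973 V.
Then V_B = V_A × (R3‖R_L)/(R2 + R3‖R_L) = 4.973 × 12780/13000 = 4.89 V.

V ≈ 4.89 V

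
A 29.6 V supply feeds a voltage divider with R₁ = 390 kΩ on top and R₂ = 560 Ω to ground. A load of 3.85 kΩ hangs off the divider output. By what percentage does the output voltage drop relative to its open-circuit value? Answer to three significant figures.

The divider's output (Thévenin) resistance is R₁‖R₂ = 559.2 Ω.
Fractional drop under load = R_th/(R_th + R_L) = 559.2 / (559.2 + 3850) = 0.1268.
So the output falls by 12.7 %.

12.7 %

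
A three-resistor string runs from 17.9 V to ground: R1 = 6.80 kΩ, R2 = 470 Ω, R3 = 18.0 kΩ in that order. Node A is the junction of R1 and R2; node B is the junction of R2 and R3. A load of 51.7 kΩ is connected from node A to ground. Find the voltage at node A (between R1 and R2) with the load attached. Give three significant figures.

Below node A the series string R2+R3 = 18470 Ω sits in parallel with the 51700 Ω load: 13610 Ω.
V_A = 17.9 × 13610/(6800 + 13610) = 11.9 V.

V ≈ 11.9 V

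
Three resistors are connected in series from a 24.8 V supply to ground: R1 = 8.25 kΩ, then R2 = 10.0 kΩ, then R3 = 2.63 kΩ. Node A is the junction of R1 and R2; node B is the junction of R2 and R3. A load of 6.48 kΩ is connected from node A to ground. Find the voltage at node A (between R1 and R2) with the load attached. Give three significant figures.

V ≈ 8.47 V

Below node A the series string R2+R3 = 12.63 kΩ sits in parallel with the 6.48 kΩ load: 4.283 kΩ.
V_A = 24.8 × 4.283/(8.25 + 4.283) = 8.47 V.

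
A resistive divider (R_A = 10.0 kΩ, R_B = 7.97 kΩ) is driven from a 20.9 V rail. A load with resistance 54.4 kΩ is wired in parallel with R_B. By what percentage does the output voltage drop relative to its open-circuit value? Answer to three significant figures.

The divider's output (Thévenin) resistance is R_A‖R_B = 4.435 kΩ.
Fractional drop under load = R_th/(R_th + R_L) = 4.435 / (4.435 + 54.4) = 0.07538.
So the output falls by 7.54 %.

7.54 %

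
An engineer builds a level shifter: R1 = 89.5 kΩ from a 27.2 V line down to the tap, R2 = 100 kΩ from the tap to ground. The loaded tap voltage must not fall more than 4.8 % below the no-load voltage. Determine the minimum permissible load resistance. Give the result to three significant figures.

Output resistance R_th = R1‖R2 = (89.5 × 100)/189.5 = 47.23 kΩ.
The fractional drop is R_th/(R_th + R_L); requiring this ≤ 0.0480 gives R_L ≥ R_th(1/0.0480 − 1) = 47.23 × 19.83 = 937 kΩ.

R_L(min) ≈ 937 kΩ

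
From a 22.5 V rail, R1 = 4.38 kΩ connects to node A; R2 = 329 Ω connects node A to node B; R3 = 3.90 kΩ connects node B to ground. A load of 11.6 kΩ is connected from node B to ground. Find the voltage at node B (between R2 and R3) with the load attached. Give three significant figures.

At node B, R3 is in parallel with the load: R3‖R_L = 2919 Ω.
Below node A the resistance is R2 + (R3‖R_L) = 3248 Ω, so V_A = 22.5 × 3248/7628 = 9.580 V.
Then V_B = V_A × (R3‖R_L)/(R2 + R3‖R_L) = 9.580 × 2919/3248 = 8.61 V.

V ≈ 8.61 V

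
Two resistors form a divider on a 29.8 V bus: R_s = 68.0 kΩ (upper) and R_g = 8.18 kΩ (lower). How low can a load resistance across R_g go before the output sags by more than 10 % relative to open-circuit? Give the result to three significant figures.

R_L(min) ≈ 65.7 kΩ

Output resistance R_th = R_s‖R_g = (68.0 × 8.18)/76.18 = 7.302 kΩ.
The fractional drop is R_th/(R_th + R_L); requiring this ≤ 0.100 gives R_L ≥ R_th(1/0.100 − 1) = 7.302 × 9.000 = 65.7 kΩ.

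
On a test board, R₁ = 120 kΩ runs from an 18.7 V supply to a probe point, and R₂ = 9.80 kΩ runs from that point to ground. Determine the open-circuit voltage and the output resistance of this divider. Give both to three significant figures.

V_th = 1.41 V, R_th = 9.06 kΩ

V_th is the open-circuit tap voltage: 18.7 × 9.80/(120 + 9.80) = 1.41 V.
With the supply zeroed, R₁ and R₂ appear in parallel from the tap: R_th = R₁‖R₂ = (120 × 9.80)/129.8 = 9.06 kΩ.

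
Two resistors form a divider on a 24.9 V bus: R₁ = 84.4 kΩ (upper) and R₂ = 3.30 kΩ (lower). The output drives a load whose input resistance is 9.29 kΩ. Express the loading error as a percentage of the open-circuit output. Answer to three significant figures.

25.5 %

The divider's output (Thévenin) resistance is R₁‖R₂ = 3.176 kΩ.
Fractional drop under load = R_th/(R_th + R_L) = 3.176 / (3.176 + 9.29) = 0.2548.
So the output falls by 25.5 %.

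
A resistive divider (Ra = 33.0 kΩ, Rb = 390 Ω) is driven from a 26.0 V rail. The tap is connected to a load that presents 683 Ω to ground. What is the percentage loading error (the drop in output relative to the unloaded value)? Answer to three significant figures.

The divider's output (Thévenin) resistance is Ra‖Rb = 385.4 Ω.
Fractional drop under load = R_th/(R_th + R_L) = 385.4 / (385.4 + 683) = 0.3608.
So the output falls by 36.1 %.

36.1 %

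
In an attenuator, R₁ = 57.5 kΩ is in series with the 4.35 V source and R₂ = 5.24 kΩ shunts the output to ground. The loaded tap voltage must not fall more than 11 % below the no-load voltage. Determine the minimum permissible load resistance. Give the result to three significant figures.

R_L(min) ≈ 38.9 kΩ

Output resistance R_th = R₁‖R₂ = (57.5 × 5.24)/62.74 = 4.802 kΩ.
The fractional drop is R_th/(R_th + R_L); requiring this ≤ 0.110 gives R_L ≥ R_th(1/0.110 − 1) = 4.802 × 8.091 = 38.9 kΩ.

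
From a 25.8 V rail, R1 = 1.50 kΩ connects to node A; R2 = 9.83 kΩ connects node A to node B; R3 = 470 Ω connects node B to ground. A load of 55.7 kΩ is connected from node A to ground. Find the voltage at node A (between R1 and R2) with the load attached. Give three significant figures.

Below node A the series string R2+R3 = 10300 Ω sits in parallel with the 55700 Ω load: 8693 Ω.
V_A = 25.8 × 8693/(1500 + 8693) = 22.0 V.

V ≈ 22.0 V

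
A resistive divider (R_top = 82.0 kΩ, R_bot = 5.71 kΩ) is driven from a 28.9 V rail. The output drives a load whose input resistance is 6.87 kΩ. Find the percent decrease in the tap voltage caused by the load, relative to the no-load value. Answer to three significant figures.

Unloaded V = 28.9 × 5.71/87.71 = 1.881 V.
Loaded: R_bot‖R_L = 3.118 kΩ, giving V = 28.9 × 3.118/85.12 = 1.059 V.
Drop = (1.881 − 1.059) / 1.881 = 43.7 %.

43.7 %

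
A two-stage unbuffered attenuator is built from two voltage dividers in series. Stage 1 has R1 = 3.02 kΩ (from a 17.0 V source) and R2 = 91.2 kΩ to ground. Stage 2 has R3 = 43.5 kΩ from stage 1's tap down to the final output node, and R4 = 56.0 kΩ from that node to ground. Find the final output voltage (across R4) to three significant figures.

Stage 2 presents R3+R4 = 99.50 kΩ as a load on stage 1's tap.
Stage 1's lower leg becomes R2‖(R3+R4) = 47.58 kΩ, so V_mid = 17.0 × 47.58/50.60 = 15.99 V.
Stage 2 is itself unloaded: V_out = V_mid × R4/(R3+R4) = 15.99 × 56.0/99.50 = 9.00 V.

V_out ≈ 9.00 V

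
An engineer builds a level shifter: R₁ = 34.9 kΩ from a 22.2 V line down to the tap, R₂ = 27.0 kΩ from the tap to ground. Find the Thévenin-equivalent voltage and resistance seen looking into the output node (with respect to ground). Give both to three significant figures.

V_th is the open-circuit tap voltage: 22.2 × 27.0/(34.9 + 27.0) = 9.68 V.
With the supply zeroed, R₁ and R₂ appear in parallel from the tap: R_th = R₁‖R₂ = (34.9 × 27.0)/61.90 = 15.2 kΩ.

V_th = 9.68 V, R_th = 15.2 kΩ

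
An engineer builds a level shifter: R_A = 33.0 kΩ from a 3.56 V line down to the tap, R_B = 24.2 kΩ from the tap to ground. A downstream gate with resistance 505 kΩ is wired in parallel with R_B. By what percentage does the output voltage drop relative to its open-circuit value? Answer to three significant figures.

The divider's output (Thévenin) resistance is R_A‖R_B = 13.96 kΩ.
Fractional drop under load = R_th/(R_th + R_L) = 13.96 / (13.96 + 505) = 0.02690.
So the output falls by 2.69 %.

2.69 %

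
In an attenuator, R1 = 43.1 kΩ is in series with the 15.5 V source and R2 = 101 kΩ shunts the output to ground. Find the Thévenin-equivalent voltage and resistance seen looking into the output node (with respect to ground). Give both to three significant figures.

V_th is the open-circuit tap voltage: 15.5 × 101/(43.1 + 101) = 10.9 V.
With the supply zeroed, R1 and R2 appear in parallel from the tap: R_th = R1‖R2 = (43.1 × 101)/144.1 = 30.2 kΩ.

V_th = 10.9 V, R_th = 30.2 kΩ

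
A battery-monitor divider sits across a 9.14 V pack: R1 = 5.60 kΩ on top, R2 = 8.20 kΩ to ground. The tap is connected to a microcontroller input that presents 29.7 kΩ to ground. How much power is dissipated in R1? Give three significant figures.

P ≈ 3.23 mW

Total resistance from the source is R1 + (R2‖R_L) = 12.03 kΩ, so I = 9.14/12.03 kΩ = 0.7600 mA.
P = I²·R1 = (0.7600 mA)² × 5.60 kΩ = 3.23 mW.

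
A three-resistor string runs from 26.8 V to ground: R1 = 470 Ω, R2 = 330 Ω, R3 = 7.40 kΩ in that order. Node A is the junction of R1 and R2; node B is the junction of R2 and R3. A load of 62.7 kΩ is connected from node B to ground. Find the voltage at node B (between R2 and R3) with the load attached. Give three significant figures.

V ≈ 23.9 V

At node B, R3 is in parallel with the load: R3‖R_L = 6619 Ω.
Below node A the resistance is R2 + (R3‖R_L) = 6949 Ω, so V_A = 26.8 × 6949/7419 = 25.10 V.
Then V_B = V_A × (R3‖R_L)/(R2 + R3‖R_L) = 25.10 × 6619/6949 = 23.9 V.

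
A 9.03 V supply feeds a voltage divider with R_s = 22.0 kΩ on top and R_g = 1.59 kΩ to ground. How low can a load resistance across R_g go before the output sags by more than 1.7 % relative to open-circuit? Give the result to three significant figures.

R_L(min) ≈ 85.7 kΩ

Output resistance R_th = R_s‖R_g = (22.0 × 1.59)/23.59 = 1.483 kΩ.
The fractional drop is R_th/(R_th + R_L); requiring this ≤ 0.0170 gives R_L ≥ R_th(1/0.0170 − 1) = 1.483 × 57.82 = 85.7 kΩ.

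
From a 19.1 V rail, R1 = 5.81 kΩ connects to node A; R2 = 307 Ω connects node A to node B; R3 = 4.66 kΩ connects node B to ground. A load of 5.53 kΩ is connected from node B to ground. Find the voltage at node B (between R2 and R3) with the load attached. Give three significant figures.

At node B, R3 is in parallel with the load: R3‖R_L = 2529 Ω.
Below node A the resistance is R2 + (R3‖R_L) = 2836 Ω, so V_A = 19.1 × 2836/8646 = 6.265 V.
Then V_B = V_A × (R3‖R_L)/(R2 + R3‖R_L) = 6.265 × 2529/2836 = 5.59 V.

V ≈ 5.59 V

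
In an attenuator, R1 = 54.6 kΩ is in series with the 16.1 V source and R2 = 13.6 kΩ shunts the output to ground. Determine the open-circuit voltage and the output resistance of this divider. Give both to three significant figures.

V_th is the open-circuit tap voltage: 16.1 × 13.6/(54.6 + 13.6) = 3.21 V.
With the supply zeroed, R1 and R2 appear in parallel from the tap: R_th = R1‖R2 = (54.6 × 13.6)/68.20 = 10.9 kΩ.

V_th = 3.21 V, R_th = 10.9 kΩ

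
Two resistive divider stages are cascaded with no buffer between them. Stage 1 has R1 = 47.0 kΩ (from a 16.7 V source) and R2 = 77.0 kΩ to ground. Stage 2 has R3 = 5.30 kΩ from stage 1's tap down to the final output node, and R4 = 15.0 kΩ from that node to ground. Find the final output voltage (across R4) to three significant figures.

V_out ≈ 3.14 V

Stage 2 presents R3+R4 = 20.30 kΩ as a load on stage 1's tap.
Stage 1's lower leg becomes R2‖(R3+R4) = 16.06 kΩ, so V_mid = 16.7 × 16.06/63.06 = 4.254 V.
Stage 2 is itself unloaded: V_out = V_mid × R4/(R3+R4) = 4.254 × 15.0/20.30 = 3.14 V.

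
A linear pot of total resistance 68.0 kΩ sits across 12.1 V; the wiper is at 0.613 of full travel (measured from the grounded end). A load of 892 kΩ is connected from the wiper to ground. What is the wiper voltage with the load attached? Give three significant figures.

The wiper splits the pot into (1−α)R = 26.32 kΩ above and αR = 41.68 kΩ below.
Lower section ‖ load = 39.82 kΩ.
V_wiper = 12.1 × 39.82/(26.32 + 39.82) = 7.29 V.

V ≈ 7.29 V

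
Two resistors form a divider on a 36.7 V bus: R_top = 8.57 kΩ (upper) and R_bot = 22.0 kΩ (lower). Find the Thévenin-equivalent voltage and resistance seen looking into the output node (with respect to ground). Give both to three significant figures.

V_th = 26.4 V, R_th = 6.17 kΩ

V_th is the open-circuit tap voltage: 36.7 × 22.0/(8.57 + 22.0) = 26.4 V.
With the supply zeroed, R_top and R_bot appear in parallel from the tap: R_th = R_top‖R_bot = (8.57 × 22.0)/30.57 = 6.17 kΩ.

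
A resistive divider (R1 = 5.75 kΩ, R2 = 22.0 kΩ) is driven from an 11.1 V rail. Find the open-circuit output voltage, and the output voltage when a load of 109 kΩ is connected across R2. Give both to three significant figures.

Unloaded: 8.80 V; loaded: 8.45 V

Open-circuit: V = 11.1 × 22.0/(5.75 + 22.0) = 8.80 V.
With the load, R2 becomes R2‖R_L = 18.31 kΩ, so V = 11.1 × 18.31/24.06 = 8.45 V.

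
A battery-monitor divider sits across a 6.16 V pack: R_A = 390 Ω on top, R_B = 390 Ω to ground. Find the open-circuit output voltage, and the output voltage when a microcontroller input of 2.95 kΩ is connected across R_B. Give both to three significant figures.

Open-circuit: V = 6.16 × 390/(390 + 390) = 3.08 V.
With the load, R_B becomes R_B‖R_L = 344.5 Ω, so V = 6.16 × 344.5/734.5 = 2.89 V.

Unloaded: 3.08 V; loaded: 2.89 V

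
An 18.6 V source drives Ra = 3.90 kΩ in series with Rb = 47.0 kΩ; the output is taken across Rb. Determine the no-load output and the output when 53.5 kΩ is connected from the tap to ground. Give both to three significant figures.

Open-circuit: V = 18.6 × 47.0/(3.90 + 47.0) = 17.2 V.
With the load, Rb becomes Rb‖R_L = 25.02 kΩ, so V = 18.6 × 25.02/28.92 = 16.1 V.

Unloaded: 17.2 V; loaded: 16.1 V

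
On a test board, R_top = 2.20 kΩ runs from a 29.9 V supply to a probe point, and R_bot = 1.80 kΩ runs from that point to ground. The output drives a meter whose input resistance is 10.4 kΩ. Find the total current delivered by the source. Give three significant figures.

R_bot‖R_L = 1.534 kΩ, so the source sees R_top + R_bot‖R_L = 3.734 kΩ.
I = 29.9 V / 3.734 kΩ = 8.01 mA.

I ≈ 8.01 mA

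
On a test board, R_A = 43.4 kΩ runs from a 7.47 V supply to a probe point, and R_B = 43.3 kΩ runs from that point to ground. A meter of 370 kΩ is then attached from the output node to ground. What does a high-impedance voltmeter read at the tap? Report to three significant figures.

V_out ≈ 3.52 V

The load sits in parallel with R_B: R_B‖R_L = (43.3 × 370) / (43.3 + 370) = 38.76 kΩ.
V_out = 7.47 × 38.76 / (43.4 + 38.76) = 7.47 × 38.76/82.16 = 3.52 V.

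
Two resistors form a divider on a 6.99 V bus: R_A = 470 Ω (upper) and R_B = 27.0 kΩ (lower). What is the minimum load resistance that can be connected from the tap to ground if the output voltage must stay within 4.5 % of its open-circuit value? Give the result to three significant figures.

R_L(min) ≈ 9.80 kΩ

Output resistance R_th = R_A‖R_B = (470 × 27000)/27470 = 462.0 Ω.
The fractional drop is R_th/(R_th + R_L); requiring this ≤ 0.0450 gives R_L ≥ R_th(1/0.0450 − 1) = 462.0 × 21.22 = 9.80 kΩ.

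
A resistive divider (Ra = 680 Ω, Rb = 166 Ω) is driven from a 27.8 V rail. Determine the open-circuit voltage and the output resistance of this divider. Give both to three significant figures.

V_th is the open-circuit tap voltage: 27.8 × 166/(680 + 166) = 5.45 V.
With the supply zeroed, Ra and Rb appear in parallel from the tap: R_th = Ra‖Rb = (680 × 166)/846.0 = 133 Ω.

V_th = 5.45 V, R_th = 133 Ω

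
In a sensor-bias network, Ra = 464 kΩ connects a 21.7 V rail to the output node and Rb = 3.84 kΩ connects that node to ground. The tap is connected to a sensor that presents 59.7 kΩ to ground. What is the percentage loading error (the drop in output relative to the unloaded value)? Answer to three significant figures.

The divider's output (Thévenin) resistance is Ra‖Rb = 3.808 kΩ.
Fractional drop under load = R_th/(R_th + R_L) = 3.808 / (3.808 + 59.7) = 0.05997.
So the output falls by 6.00 %.

6.00 %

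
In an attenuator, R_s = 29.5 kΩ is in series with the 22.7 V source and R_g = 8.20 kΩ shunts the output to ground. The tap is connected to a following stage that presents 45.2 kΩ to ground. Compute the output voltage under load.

The load sits in parallel with R_g: R_g‖R_L = (8.20 × 45.2) / (8.20 + 45.2) = 6.941 kΩ.
V_out = 22.7 × 6.941 / (29.5 + 6.941) = 22.7 × 6.941/36.44 = 4.32 V.

V_out ≈ 4.32 V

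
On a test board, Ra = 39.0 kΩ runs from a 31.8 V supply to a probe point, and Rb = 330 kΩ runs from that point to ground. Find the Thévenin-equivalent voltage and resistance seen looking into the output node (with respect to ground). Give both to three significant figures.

V_th is the open-circuit tap voltage: 31.8 × 330/(39.0 + 330) = 28.4 V.
With the supply zeroed, Ra and Rb appear in parallel from the tap: R_th = Ra‖Rb = (39.0 × 330)/369.0 = 34.9 kΩ.

V_th = 28.4 V, R_th = 34.9 kΩ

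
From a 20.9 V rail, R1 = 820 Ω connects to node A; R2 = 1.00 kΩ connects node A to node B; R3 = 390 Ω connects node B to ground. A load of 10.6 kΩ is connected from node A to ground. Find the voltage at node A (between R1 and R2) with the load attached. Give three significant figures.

V ≈ 12.5 V

Below node A the series string R2+R3 = 1390 Ω sits in parallel with the 10600 Ω load: 1229 Ω.
V_A = 20.9 × 1229/(820 + 1229) = 12.5 V.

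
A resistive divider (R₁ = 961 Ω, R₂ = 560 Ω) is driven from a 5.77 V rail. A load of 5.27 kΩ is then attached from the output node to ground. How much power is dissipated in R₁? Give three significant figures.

P ≈ 14.9 mW

Total resistance from the source is R₁ + (R₂‖R_L) = 1467 Ω, so I = 5.77/1467 Ω = 3.933 mA.
P = I²·R₁ = (3.933 mA)² × 961 Ω = 14.9 mW.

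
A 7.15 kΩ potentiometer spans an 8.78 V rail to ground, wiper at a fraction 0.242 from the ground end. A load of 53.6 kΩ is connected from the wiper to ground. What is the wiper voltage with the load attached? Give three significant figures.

V ≈ 2.07 V

The wiper splits the pot into (1−α)R = 5.420 kΩ above and αR = 1.730 kΩ below.
Lower section ‖ load = 1.676 kΩ.
V_wiper = 8.78 × 1.676/(5.420 + 1.676) = 2.07 V.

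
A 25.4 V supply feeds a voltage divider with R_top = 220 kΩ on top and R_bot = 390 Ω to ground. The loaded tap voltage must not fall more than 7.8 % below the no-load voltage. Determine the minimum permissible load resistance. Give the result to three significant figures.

Output resistance R_th = R_top‖R_bot = (220000 × 390)/220400 = 389.3 Ω.
The fractional drop is R_th/(R_th + R_L); requiring this ≤ 0.0780 gives R_L ≥ R_th(1/0.0780 − 1) = 389.3 × 11.82 = 4.60 kΩ.

R_L(min) ≈ 4.60 kΩ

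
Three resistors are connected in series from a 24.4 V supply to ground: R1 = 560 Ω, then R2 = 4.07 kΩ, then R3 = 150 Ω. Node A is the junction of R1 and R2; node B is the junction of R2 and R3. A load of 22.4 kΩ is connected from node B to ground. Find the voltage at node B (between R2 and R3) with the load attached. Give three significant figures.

At node B, R3 is in parallel with the load: R3‖R_L = 149.0 Ω.
Below node A the resistance is R2 + (R3‖R_L) = 4219 Ω, so V_A = 24.4 × 4219/4779 = 21.54 V.
Then V_B = V_A × (R3‖R_L)/(R2 + R3‖R_L) = 21.54 × 149.0/4219 = 0.761 V.

V ≈ 0.761 V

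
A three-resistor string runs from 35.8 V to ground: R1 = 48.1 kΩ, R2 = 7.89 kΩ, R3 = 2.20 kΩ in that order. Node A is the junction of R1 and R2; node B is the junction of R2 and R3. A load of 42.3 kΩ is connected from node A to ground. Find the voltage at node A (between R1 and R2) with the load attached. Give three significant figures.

V ≈ 5.19 V

Below node A the series string R2+R3 = 10.09 kΩ sits in parallel with the 42.3 kΩ load: 8.147 kΩ.
V_A = 35.8 × 8.147/(48.1 + 8.147) = 5.19 V.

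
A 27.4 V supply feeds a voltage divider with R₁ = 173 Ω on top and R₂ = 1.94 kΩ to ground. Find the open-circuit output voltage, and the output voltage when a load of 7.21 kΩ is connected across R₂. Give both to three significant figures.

Open-circuit: V = 27.4 × 1940/(173 + 1940) = 25.2 V.
With the load, R₂ becomes R₂‖R_L = 1529 Ω, so V = 27.4 × 1529/1702 = 24.6 V.

Unloaded: 25.2 V; loaded: 24.6 V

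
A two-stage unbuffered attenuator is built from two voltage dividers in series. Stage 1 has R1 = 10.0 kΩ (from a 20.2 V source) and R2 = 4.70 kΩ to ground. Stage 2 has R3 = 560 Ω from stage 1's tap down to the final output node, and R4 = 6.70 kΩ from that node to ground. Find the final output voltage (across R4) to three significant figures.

Stage 2 presents R3+R4 = 7260 Ω as a load on stage 1's tap.
Stage 1's lower leg becomes R2‖(R3+R4) = 2853 Ω, so V_mid = 20.2 × 2853/12850 = 4.484 V.
Stage 2 is itself unloaded: V_out = V_mid × R4/(R3+R4) = 4.484 × 6700/7260 = 4.14 V.

V_out ≈ 4.14 V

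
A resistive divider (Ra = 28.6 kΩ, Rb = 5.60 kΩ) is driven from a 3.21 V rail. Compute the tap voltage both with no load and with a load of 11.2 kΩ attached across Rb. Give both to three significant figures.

Unloaded: 0.526 V; loaded: 0.371 V

Open-circuit: V = 3.21 × 5.60/(28.6 + 5.60) = 0.526 V.
With the load, Rb becomes Rb‖R_L = 3.733 kΩ, so V = 3.21 × 3.733/32.33 = 0.371 V.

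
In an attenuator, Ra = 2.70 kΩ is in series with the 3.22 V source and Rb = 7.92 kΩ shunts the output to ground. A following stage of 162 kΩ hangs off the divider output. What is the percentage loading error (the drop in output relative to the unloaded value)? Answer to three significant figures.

1.23 %

The divider's output (Thévenin) resistance is Ra‖Rb = 2.014 kΩ.
Fractional drop under load = R_th/(R_th + R_L) = 2.014 / (2.014 + 162) = 0.01228.
So the output falls by 1.23 %.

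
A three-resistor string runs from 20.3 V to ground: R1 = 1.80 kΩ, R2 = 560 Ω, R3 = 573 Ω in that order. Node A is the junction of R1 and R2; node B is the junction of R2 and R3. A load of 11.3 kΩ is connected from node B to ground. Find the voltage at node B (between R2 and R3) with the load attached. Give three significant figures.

V ≈ 3.81 V

At node B, R3 is in parallel with the load: R3‖R_L = 545.3 Ω.
Below node A the resistance is R2 + (R3‖R_L) = 1105 Ω, so V_A = 20.3 × 1105/2905 = 7.723 V.
Then V_B = V_A × (R3‖R_L)/(R2 + R3‖R_L) = 7.723 × 545.3/1105 = 3.81 V.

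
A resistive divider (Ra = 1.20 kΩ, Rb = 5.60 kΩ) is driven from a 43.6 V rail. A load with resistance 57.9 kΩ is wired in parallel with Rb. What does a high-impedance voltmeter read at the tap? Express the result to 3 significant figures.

The load sits in parallel with Rb: Rb‖R_L = (5.60 × 57.9) / (5.60 + 57.9) = 5.106 kΩ.
V_out = 43.6 × 5.106 / (1.20 + 5.106) = 43.6 × 5.106/6.306 = 35.3 V.
(Unloaded it would have been 35.9 V.)

V_out ≈ 35.3 V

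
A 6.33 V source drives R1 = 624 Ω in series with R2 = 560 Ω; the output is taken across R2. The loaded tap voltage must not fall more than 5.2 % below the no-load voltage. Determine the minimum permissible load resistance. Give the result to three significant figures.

Output resistance R_th = R1‖R2 = (624 × 560)/1184 = 295.1 Ω.
The fractional drop is R_th/(R_th + R_L); requiring this ≤ 0.0520 gives R_L ≥ R_th(1/0.0520 − 1) = 295.1 × 18.23 = 5.38 kΩ.

R_L(min) ≈ 5.38 kΩ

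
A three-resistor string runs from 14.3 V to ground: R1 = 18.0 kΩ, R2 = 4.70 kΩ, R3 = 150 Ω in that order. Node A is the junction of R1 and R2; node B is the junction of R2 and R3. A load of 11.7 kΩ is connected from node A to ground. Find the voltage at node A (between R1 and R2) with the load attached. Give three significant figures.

V ≈ 2.29 V

Below node A the series string R2+R3 = 4850 Ω sits in parallel with the 11700 Ω load: 3429 Ω.
V_A = 14.3 × 3429/(18000 + 3429) = 2.29 V.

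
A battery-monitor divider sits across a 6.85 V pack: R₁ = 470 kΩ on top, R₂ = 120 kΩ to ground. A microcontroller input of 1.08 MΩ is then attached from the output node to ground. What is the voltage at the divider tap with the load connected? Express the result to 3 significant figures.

V_out ≈ 1.28 V

The load sits in parallel with R₂: R₂‖R_L = (120 × 1080) / (120 + 1080) = 108.0 kΩ.
V_out = 6.85 × 108.0 / (470 + 108.0) = 6.85 × 108.0/578.0 = 1.28 V.
(Unloaded it would have been 1.39 V.)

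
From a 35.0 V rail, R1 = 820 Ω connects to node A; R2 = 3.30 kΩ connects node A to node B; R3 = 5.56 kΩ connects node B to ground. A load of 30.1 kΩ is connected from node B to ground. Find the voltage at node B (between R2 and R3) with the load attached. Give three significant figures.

V ≈ 18.6 V

At node B, R3 is in parallel with the load: R3‖R_L = 4693 Ω.
Below node A the resistance is R2 + (R3‖R_L) = 7993 Ω, so V_A = 35.0 × 7993/8813 = 31.74 V.
Then V_B = V_A × (R3‖R_L)/(R2 + R3‖R_L) = 31.74 × 4693/7993 = 18.6 V.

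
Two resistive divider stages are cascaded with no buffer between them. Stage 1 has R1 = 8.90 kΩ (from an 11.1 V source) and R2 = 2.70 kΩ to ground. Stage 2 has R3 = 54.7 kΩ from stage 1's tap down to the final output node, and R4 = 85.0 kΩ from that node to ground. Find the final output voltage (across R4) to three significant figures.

Stage 2 presents R3+R4 = 139.7 kΩ as a load on stage 1's tap.
Stage 1's lower leg becomes R2‖(R3+R4) = 2.649 kΩ, so V_mid = 11.1 × 2.649/11.55 = 2.546 V.
Stage 2 is itself unloaded: V_out = V_mid × R4/(R3+R4) = 2.546 × 85.0/139.7 = 1.55 V.

V_out ≈ 1.55 V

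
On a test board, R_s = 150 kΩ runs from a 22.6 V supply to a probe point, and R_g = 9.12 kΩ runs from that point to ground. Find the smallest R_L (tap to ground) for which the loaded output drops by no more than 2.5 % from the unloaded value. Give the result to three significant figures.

R_L(min) ≈ 335 kΩ

Output resistance R_th = R_s‖R_g = (150 × 9.12)/159.1 = 8.597 kΩ.
The fractional drop is R_th/(R_th + R_L); requiring this ≤ 0.0250 gives R_L ≥ R_th(1/0.0250 − 1) = 8.597 × 39.00 = 335 kΩ.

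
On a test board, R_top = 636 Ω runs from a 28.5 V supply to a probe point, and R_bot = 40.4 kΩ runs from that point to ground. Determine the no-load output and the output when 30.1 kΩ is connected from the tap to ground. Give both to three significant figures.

Open-circuit: V = 28.5 × 40400/(636 + 40400) = 28.1 V.
With the load, R_bot becomes R_bot‖R_L = 17250 Ω, so V = 28.5 × 17250/17880 = 27.5 V.

Unloaded: 28.1 V; loaded: 27.5 V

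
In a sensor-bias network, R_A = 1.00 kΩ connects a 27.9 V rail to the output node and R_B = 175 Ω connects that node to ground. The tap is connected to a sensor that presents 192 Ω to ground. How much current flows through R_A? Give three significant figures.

I ≈ 25.6 mA

R_B‖R_L = 91.55 Ω, so the source sees R_A + R_B‖R_L = 1092 Ω.
I = 27.9 V / 1092 Ω = 25.6 mA.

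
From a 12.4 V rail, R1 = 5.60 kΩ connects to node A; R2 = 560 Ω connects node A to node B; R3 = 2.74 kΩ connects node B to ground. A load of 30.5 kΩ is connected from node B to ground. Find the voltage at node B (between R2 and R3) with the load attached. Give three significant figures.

At node B, R3 is in parallel with the load: R3‖R_L = 2514 Ω.
Below node A the resistance is R2 + (R3‖R_L) = 3074 Ω, so V_A = 12.4 × 3074/8674 = 4.395 V.
Then V_B = V_A × (R3‖R_L)/(R2 + R3‖R_L) = 4.395 × 2514/3074 = 3.59 V.

V ≈ 3.59 V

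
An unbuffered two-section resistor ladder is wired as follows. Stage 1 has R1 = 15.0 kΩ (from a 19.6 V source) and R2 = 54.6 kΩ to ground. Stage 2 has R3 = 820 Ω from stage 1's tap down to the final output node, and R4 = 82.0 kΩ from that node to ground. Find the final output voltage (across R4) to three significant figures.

V_out ≈ 13.3 V

Stage 2 presents R3+R4 = 82820 Ω as a load on stage 1's tap.
Stage 1's lower leg becomes R2‖(R3+R4) = 32910 Ω, so V_mid = 19.6 × 32910/47910 = 13.46 V.
Stage 2 is itself unloaded: V_out = V_mid × R4/(R3+R4) = 13.46 × 82000/82820 = 13.3 V.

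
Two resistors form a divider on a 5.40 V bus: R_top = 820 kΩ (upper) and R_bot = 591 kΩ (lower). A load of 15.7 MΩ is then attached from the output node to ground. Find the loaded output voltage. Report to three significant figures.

V_out ≈ 2.21 V

The load sits in parallel with R_bot: R_bot‖R_L = (591 × 15700) / (591 + 15700) = 569.6 kΩ.
V_out = 5.40 × 569.6 / (820 + 569.6) = 5.40 × 569.6/1390 = 2.21 V.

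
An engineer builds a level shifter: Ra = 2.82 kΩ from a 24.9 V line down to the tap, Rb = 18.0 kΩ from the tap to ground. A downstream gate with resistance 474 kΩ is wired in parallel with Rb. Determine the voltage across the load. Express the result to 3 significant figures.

V_out ≈ 21.4 V

The load sits in parallel with Rb: Rb‖R_L = (18.0 × 474) / (18.0 + 474) = 17.34 kΩ.
V_out = 24.9 × 17.34 / (2.82 + 17.34) = 24.9 × 17.34/20.16 = 21.4 V.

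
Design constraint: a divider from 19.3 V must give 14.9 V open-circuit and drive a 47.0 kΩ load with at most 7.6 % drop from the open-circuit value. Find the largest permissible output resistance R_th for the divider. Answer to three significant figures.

R_th ≤ 3.87 kΩ

Loading drop = R_th/(R_th + R_L) ≤ 0.0760, so R_th ≤ R_L · ε/(1−ε) = 47.0 kΩ × 0.0760/0.9240 = 3.87 kΩ.
(Any R1, R2 with R2/(R1+R2) = 0.772 and R1‖R2 ≤ 3.87 kΩ will meet the spec.)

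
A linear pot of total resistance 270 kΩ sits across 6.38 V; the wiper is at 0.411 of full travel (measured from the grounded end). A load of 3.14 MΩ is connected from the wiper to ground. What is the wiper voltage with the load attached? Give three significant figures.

V ≈ 2.57 V

The wiper splits the pot into (1−α)R = 159.0 kΩ above and αR = 111.0 kΩ below.
Lower section ‖ load = 107.2 kΩ.
V_wiper = 6.38 × 107.2/(159.0 + 107.2) = 2.57 V.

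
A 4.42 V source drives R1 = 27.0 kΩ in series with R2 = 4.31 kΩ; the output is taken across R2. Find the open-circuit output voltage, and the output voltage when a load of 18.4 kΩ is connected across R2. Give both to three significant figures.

Unloaded: 0.608 V; loaded: 0.506 V

Open-circuit: V = 4.42 × 4.31/(27.0 + 4.31) = 0.608 V.
With the load, R2 becomes R2‖R_L = 3.492 kΩ, so V = 4.42 × 3.492/30.49 = 0.506 V.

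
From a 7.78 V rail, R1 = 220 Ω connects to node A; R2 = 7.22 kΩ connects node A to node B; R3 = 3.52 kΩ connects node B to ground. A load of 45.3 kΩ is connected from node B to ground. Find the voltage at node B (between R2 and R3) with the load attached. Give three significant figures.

V ≈ 2.37 V

At node B, R3 is in parallel with the load: R3‖R_L = 3266 Ω.
Below node A the resistance is R2 + (R3‖R_L) = 10490 Ω, so V_A = 7.78 × 10490/10710 = 7.620 V.
Then V_B = V_A × (R3‖R_L)/(R2 + R3‖R_L) = 7.620 × 3266/10490 = 2.37 V.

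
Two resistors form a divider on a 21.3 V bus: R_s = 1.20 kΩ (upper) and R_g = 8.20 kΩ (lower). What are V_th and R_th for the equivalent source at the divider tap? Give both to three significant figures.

V_th = 18.6 V, R_th = 1.05 kΩ

V_th is the open-circuit tap voltage: 21.3 × 8.20/(1.20 + 8.20) = 18.6 V.
With the supply zeroed, R_s and R_g appear in parallel from the tap: R_th = R_s‖R_g = (1.20 × 8.20)/9.400 = 1.05 kΩ.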